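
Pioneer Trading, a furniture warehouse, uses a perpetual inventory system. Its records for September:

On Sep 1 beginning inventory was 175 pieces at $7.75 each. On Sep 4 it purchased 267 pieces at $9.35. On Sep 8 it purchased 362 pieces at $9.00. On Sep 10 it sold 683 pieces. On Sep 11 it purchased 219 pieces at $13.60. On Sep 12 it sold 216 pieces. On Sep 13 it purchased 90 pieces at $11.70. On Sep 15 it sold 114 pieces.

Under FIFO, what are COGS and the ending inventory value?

COGS = $9,953.10; ending inventory = $1,189.00

Sep 10, 683 sold [FIFO — oldest first]: 175 @ $7.75 + 267 @ $9.35 + 241 @ $9.00 = $6,021.70
Sep 12, 216 sold [FIFO — oldest first]: 121 @ $9.00 + 95 @ $13.60 = $2,381.00
Sep 15, 114 sold [FIFO — oldest first]: 114 @ $13.60 = $1,550.40
Total COGS = $6,021.70 + $2,381.00 + $1,550.40 = $9,953.10
Ending inventory: 10 @ $13.60 + 90 @ $11.70 = $1,189.00
Check: goods available $11,142.10 = COGS $9,953.10 + ending $1,189.00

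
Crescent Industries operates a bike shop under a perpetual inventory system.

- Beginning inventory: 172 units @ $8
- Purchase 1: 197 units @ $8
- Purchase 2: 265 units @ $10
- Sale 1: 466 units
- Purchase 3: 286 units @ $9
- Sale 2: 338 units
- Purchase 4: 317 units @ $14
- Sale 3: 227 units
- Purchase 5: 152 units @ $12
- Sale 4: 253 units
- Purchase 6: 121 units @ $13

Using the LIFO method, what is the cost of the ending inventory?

Sale 1 (466) [LIFO — newest first]: 265 @ $10 + 197 @ $8 + 4 @ $8 = $4,258
Sale 2 (338) [LIFO — newest first]: 286 @ $9 + 52 @ $8 = $2,990
Sale 3 (227) [LIFO — newest first]: 227 @ $14 = $3,178
Sale 4 (253) [LIFO — newest first]: 152 @ $12 + 90 @ $14 + 11 @ $8 = $3,172
Total COGS = $4,258 + $2,990 + $3,178 + $3,172 = $13,598
Ending inventory: 105 @ $8 + 121 @ $13 = $2,413

Ending inventory = $2,413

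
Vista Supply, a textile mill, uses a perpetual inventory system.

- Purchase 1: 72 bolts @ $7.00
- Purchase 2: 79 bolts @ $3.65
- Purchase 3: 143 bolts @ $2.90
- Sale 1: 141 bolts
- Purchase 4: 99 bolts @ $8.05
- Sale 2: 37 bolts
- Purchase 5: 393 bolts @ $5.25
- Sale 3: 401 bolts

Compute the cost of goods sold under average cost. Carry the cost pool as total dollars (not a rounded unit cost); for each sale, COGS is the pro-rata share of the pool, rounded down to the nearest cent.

After Purchase 1: 72 on hand, pool $504.00 (≈ $7.0000 each)
After Purchase 2: 151 on hand, pool $792.35 (≈ $5.2474 each)
After Purchase 3: 294 on hand, pool $1,207.05 (≈ $4.1056 each)
Sale 1, sell 141: 141/294 × $1,207.05 → $578.89
After Purchase 4: 252 on hand, pool $1,425.11 (≈ $5.6552 each)
Sale 2, sell 37: 37/252 × $1,425.11 → $209.24
After Purchase 5: 608 on hand, pool $3,279.12 (≈ $5.3933 each)
Sale 3, sell 401: 401/608 × $3,279.12 → $2,162.70
Total COGS = $578.89 + $209.24 + $2,162.70 = $2,950.83
Ending inventory (cost pool remaining) = $1,116.42
Check: goods available $4,067.25 = COGS $2,950.83 + ending $1,116.42

COGS = $2,950.83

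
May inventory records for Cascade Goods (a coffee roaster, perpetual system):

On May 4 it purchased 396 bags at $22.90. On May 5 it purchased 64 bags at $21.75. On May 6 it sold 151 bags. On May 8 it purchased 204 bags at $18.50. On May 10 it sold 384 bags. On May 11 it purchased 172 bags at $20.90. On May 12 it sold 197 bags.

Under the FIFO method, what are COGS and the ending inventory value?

May 6, 151 sold [FIFO — oldest first]: 151 @ $22.90 = $3,457.90
May 10, 384 sold [FIFO — oldest first]: 245 @ $22.90 + 64 @ $21.75 + 75 @ $18.50 = $8,390.00
May 12, 197 sold [FIFO — oldest first]: 129 @ $18.50 + 68 @ $20.90 = $3,807.70
Total COGS = $3,457.90 + $8,390.00 + $3,807.70 = $15,655.60
Ending inventory: 104 @ $20.90 = $2,173.60
Check: goods available $17,829.20 = COGS $15,655.60 + ending $2,173.60

COGS = $15,655.60; ending inventory = $2,173.60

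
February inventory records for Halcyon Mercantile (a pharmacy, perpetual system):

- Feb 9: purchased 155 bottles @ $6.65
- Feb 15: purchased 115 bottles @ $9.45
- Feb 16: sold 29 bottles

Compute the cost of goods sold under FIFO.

COGS = $192.85

Feb 16, 29 sold [FIFO — oldest first]: 29 @ $6.65 = $192.85
Ending inventory: 126 @ $6.65 + 115 @ $9.45 = $1,924.65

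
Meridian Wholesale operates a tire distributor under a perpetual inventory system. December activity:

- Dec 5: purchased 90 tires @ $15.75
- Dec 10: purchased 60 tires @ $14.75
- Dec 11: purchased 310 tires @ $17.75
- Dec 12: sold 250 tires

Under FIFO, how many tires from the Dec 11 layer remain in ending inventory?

210

Dec 12, 250 sold [FIFO — oldest first]: 90 @ $15.75 + 60 @ $14.75 + 100 @ $17.75 = $4,077.50
Ending inventory: 210 @ $17.75 = $3,727.50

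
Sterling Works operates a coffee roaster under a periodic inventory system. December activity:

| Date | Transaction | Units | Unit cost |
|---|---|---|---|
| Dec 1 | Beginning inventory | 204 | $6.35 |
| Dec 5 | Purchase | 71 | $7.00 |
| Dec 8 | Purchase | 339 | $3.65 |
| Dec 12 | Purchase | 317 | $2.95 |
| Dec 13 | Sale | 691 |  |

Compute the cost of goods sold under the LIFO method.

COGS = $2,417.50

Dec 13, 691 sold [LIFO — newest first]: 317 @ $2.95 + 339 @ $3.65 + 35 @ $7.00 = $2,417.50
Ending inventory: 204 @ $6.35 + 36 @ $7.00 = $1,547.40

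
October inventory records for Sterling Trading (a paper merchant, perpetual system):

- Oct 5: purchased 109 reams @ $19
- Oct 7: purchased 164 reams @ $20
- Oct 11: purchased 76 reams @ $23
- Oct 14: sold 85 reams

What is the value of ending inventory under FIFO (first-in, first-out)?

Ending inventory = $5,484

Oct 14, 85 sold [FIFO — oldest first]: 85 @ $19 = $1,615
Ending inventory: 24 @ $19 + 164 @ $20 + 76 @ $23 = $5,484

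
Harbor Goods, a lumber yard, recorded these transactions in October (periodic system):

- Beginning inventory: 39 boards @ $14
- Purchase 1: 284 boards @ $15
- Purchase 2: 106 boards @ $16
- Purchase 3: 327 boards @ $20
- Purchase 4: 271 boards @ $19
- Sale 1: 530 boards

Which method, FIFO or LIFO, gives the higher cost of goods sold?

FIFO COGS: 39 @ $14 + 284 @ $15 + 106 @ $16 + 101 @ $20 = $8,522
LIFO COGS: 271 @ $19 + 259 @ $20 = $10,329

LIFO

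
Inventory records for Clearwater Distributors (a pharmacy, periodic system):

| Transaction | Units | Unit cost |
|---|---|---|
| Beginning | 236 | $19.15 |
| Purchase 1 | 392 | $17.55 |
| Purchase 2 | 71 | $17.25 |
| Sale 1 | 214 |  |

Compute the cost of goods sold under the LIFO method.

Sale 1 (214) [LIFO — newest first]: 71 @ $17.25 + 143 @ $17.55 = $3,734.40
Ending inventory: 236 @ $19.15 + 249 @ $17.55 = $8,889.35

COGS = $3,734.40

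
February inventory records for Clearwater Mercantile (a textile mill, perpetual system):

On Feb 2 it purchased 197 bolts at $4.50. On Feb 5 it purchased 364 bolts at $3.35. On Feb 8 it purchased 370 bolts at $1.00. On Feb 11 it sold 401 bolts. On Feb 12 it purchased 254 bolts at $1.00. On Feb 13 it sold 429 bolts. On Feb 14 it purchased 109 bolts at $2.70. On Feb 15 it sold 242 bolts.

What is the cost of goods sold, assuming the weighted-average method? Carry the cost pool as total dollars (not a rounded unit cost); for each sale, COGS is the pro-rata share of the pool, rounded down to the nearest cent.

After Feb 2: 197 on hand, pool $886.50 (≈ $4.5000 each)
After Feb 5: 561 on hand, pool $2,105.90 (≈ $3.7538 each)
After Feb 8: 931 on hand, pool $2,475.90 (≈ $2.6594 each)
Feb 11, sell 401: 401/931 × $2,475.90 → $1,066.41
After Feb 12: 784 on hand, pool $1,663.49 (≈ $2.1218 each)
Feb 13, sell 429: 429/784 × $1,663.49 → $910.25
After Feb 14: 464 on hand, pool $1,047.54 (≈ $2.2576 each)
Feb 15, sell 242: 242/464 × $1,047.54 → $546.34
Total COGS = $1,066.41 + $910.25 + $546.34 = $2,523.00
Ending inventory (cost pool remaining) = $501.20

COGS = $2,523.00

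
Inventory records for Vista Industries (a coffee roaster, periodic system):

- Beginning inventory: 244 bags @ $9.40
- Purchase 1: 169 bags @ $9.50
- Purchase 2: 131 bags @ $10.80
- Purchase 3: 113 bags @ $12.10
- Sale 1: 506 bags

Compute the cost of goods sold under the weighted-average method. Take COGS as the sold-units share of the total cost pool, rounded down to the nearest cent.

COGS = $5,145.64

Sale 1, sell 506: 506/657 × $6,681.20 → $5,145.64
Ending inventory (cost pool remaining) = $1,535.56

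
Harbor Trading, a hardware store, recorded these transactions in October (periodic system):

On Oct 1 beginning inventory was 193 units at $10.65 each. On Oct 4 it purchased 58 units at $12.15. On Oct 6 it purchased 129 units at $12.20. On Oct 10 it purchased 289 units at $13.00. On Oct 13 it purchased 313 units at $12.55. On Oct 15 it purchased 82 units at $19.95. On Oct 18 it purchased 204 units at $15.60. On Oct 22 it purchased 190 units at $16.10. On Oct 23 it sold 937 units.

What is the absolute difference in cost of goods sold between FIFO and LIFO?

FIFO COGS: 193 @ $10.65 + 58 @ $12.15 + 129 @ $12.20 + 289 @ $13.00 + 268 @ $12.55 = $11,454.35
LIFO COGS: 190 @ $16.10 + 204 @ $15.60 + 82 @ $19.95 + 313 @ $12.55 + 148 @ $13.00 = $13,729.45
Difference = |$11,454.35 − $13,729.45| = $2,275.10

$2,275.10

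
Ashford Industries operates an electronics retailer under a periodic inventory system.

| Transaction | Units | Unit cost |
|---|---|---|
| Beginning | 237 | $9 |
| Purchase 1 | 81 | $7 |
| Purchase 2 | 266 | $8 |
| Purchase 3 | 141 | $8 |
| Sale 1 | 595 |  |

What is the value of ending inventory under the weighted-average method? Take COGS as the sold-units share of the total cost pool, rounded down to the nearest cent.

Ending inventory = $1,067.98

Sale 1, sell 595: 595/725 × $5,956.00 → $4,888.02
Ending inventory (cost pool remaining) = $1,067.98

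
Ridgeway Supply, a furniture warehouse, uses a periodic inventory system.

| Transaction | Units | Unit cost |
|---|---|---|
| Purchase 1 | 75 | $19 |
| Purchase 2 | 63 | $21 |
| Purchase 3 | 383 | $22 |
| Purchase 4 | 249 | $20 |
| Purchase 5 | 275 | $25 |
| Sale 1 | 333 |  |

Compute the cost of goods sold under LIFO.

Sale 1 (333) [LIFO — newest first]: 275 @ $25 + 58 @ $20 = $8,035
Ending inventory: 75 @ $19 + 63 @ $21 + 383 @ $22 + 191 @ $20 = $14,994

COGS = $8,035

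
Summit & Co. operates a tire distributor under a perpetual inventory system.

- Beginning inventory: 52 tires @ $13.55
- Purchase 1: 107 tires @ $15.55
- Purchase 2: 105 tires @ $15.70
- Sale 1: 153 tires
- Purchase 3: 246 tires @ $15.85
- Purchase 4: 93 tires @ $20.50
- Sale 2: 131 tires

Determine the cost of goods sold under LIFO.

Sale 1 (153) [LIFO — newest first]: 105 @ $15.70 + 48 @ $15.55 = $2,394.90
Sale 2 (131) [LIFO — newest first]: 93 @ $20.50 + 38 @ $15.85 = $2,508.80
Total COGS = $2,394.90 + $2,508.80 = $4,903.70
Ending inventory: 52 @ $13.55 + 59 @ $15.55 + 208 @ $15.85 = $4,918.85

COGS = $4,903.70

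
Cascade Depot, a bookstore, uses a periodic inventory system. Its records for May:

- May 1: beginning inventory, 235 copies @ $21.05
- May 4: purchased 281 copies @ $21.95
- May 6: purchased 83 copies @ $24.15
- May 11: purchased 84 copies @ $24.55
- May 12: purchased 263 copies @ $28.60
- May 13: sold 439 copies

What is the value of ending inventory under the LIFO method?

Ending inventory = $10,917.15

May 13, 439 sold [LIFO — newest first]: 263 @ $28.60 + 84 @ $24.55 + 83 @ $24.15 + 9 @ $21.95 = $11,786.00
Ending inventory: 235 @ $21.05 + 272 @ $21.95 = $10,917.15
Check: goods available $22,703.15 = COGS $11,786.00 + ending $10,917.15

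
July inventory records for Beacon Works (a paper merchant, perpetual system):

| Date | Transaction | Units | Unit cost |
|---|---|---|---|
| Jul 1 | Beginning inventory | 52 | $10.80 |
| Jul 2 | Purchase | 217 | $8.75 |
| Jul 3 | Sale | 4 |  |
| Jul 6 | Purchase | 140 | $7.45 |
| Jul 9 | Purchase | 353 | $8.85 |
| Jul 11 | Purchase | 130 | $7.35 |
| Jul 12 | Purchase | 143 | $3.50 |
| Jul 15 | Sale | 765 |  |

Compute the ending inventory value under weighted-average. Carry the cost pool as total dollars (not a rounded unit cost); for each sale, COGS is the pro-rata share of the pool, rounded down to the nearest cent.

After Jul 1: 52 on hand, pool $561.60 (≈ $10.8000 each)
After Jul 2: 269 on hand, pool $2,460.35 (≈ $9.1463 each)
Jul 3, sell 4: 4/269 × $2,460.35 → $36.58
After Jul 6: 405 on hand, pool $3,466.77 (≈ $8.5599 each)
After Jul 9: 758 on hand, pool $6,590.82 (≈ $8.6950 each)
After Jul 11: 888 on hand, pool $7,546.32 (≈ $8.4981 each)
After Jul 12: 1031 on hand, pool $8,046.82 (≈ $7.8049 each)
Jul 15, sell 765: 765/1031 × $8,046.82 → $5,970.72
Total COGS = $36.58 + $5,970.72 = $6,007.30
Ending inventory (cost pool remaining) = $2,076.10
Check: goods available $8,083.40 = COGS $6,007.30 + ending $2,076.10

Ending inventory = $2,076.10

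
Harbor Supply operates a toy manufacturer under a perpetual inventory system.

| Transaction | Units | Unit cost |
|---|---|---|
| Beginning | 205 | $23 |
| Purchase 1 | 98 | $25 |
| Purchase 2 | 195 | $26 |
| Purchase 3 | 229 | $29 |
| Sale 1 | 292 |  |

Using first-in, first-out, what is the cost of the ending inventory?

Sale 1 (292) [FIFO — oldest first]: 205 @ $23 + 87 @ $25 = $6,890
Ending inventory: 11 @ $25 + 195 @ $26 + 229 @ $29 = $11,986

Ending inventory = $11,986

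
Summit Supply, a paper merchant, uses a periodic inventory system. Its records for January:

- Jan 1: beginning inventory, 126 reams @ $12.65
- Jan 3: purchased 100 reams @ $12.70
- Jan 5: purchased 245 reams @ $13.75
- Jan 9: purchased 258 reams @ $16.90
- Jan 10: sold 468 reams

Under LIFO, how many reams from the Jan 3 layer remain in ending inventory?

Jan 10, 468 sold [LIFO — newest first]: 258 @ $16.90 + 210 @ $13.75 = $7,247.70
Ending inventory: 126 @ $12.65 + 100 @ $12.70 + 35 @ $13.75 = $3,345.15

100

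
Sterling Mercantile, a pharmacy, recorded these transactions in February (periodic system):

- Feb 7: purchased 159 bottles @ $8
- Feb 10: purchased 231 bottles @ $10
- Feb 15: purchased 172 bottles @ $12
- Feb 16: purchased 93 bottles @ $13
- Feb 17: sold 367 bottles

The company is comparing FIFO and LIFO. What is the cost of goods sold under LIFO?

FIFO COGS: 159 @ $8 + 208 @ $10 = $3,352
LIFO COGS: 93 @ $13 + 172 @ $12 + 102 @ $10 = $4,293

COGS = $4,293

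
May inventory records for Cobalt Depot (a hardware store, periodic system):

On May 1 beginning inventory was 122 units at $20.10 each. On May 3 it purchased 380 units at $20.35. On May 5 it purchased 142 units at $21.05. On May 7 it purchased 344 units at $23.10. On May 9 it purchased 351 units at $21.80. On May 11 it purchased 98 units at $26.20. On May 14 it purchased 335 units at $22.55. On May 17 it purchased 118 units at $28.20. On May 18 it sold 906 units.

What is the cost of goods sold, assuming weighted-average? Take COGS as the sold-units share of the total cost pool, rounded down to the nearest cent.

COGS = $20,239.72

May 18, sell 906: 906/1890 × $42,221.95 → $20,239.72
Ending inventory (cost pool remaining) = $21,982.23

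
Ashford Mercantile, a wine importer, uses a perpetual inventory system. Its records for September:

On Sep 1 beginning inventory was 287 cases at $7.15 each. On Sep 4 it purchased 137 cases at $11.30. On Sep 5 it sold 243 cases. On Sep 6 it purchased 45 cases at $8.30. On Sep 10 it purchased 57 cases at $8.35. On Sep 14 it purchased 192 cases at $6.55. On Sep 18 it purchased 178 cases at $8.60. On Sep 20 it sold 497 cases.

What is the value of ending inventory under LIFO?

Ending inventory = $1,115.40

Sep 5, 243 sold [LIFO — newest first]: 137 @ $11.30 + 106 @ $7.15 = $2,306.00
Sep 20, 497 sold [LIFO — newest first]: 178 @ $8.60 + 192 @ $6.55 + 57 @ $8.35 + 45 @ $8.30 + 25 @ $7.15 = $3,816.60
Total COGS = $2,306.00 + $3,816.60 = $6,122.60
Ending inventory: 156 @ $7.15 = $1,115.40
Check: goods available $7,238.00 = COGS $6,122.60 + ending $1,115.40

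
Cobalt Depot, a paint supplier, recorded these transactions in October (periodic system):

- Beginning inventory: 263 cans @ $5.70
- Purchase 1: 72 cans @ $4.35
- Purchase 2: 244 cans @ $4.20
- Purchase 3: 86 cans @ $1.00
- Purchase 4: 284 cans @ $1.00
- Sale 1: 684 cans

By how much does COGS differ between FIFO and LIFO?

$1,242.80

FIFO COGS: 263 @ $5.70 + 72 @ $4.35 + 244 @ $4.20 + 86 @ $1.00 + 19 @ $1.00 = $2,942.10
LIFO COGS: 284 @ $1.00 + 86 @ $1.00 + 244 @ $4.20 + 70 @ $4.35 = $1,699.30
Difference = |$2,942.10 − $1,699.30| = $1,242.80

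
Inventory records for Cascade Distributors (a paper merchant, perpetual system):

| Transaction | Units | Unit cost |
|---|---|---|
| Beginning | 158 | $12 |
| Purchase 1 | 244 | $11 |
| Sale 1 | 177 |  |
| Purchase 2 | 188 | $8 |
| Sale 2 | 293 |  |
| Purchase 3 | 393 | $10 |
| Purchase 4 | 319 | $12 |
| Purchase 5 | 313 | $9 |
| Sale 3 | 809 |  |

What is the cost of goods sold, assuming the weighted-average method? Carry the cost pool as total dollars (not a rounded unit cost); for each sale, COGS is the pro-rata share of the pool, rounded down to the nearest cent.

After Beginning: 158 on hand, pool $1,896.00 (≈ $12.0000 each)
After Purchase 1: 402 on hand, pool $4,580.00 (≈ $11.3930 each)
Sale 1, sell 177: 177/402 × $4,580.00 → $2,016.56
After Purchase 2: 413 on hand, pool $4,067.44 (≈ $9.8485 each)
Sale 2, sell 293: 293/413 × $4,067.44 → $2,885.61
After Purchase 3: 513 on hand, pool $5,111.83 (≈ $9.9646 each)
After Purchase 4: 832 on hand, pool $8,939.83 (≈ $10.7450 each)
After Purchase 5: 1145 on hand, pool $11,756.83 (≈ $10.2680 each)
Sale 3, sell 809: 809/1145 × $11,756.83 → $8,306.79
Total COGS = $2,016.56 + $2,885.61 + $8,306.79 = $13,208.96
Ending inventory (cost pool remaining) = $3,450.04

COGS = $13,208.96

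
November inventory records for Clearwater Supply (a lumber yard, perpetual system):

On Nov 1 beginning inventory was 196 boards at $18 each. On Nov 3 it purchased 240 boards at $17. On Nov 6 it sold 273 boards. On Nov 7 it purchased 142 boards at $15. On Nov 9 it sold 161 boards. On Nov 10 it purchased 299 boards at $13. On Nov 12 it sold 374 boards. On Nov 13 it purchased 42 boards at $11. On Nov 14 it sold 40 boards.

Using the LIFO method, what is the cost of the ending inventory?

Nov 6, 273 sold [LIFO — newest first]: 240 @ $17 + 33 @ $18 = $4,674
Nov 9, 161 sold [LIFO — newest first]: 142 @ $15 + 19 @ $18 = $2,472
Nov 12, 374 sold [LIFO — newest first]: 299 @ $13 + 75 @ $18 = $5,237
Nov 14, 40 sold [LIFO — newest first]: 40 @ $11 = $440
Total COGS = $4,674 + $2,472 + $5,237 + $440 = $12,823
Ending inventory: 69 @ $18 + 2 @ $11 = $1,264

Ending inventory = $1,264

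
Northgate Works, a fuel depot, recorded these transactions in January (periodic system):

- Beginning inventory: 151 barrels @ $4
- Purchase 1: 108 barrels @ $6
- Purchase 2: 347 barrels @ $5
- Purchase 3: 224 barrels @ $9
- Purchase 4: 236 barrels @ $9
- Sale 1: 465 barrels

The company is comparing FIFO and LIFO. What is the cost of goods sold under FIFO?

FIFO COGS: 151 @ $4 + 108 @ $6 + 206 @ $5 = $2,282
LIFO COGS: 236 @ $9 + 224 @ $9 + 5 @ $5 = $4,165

COGS = $2,282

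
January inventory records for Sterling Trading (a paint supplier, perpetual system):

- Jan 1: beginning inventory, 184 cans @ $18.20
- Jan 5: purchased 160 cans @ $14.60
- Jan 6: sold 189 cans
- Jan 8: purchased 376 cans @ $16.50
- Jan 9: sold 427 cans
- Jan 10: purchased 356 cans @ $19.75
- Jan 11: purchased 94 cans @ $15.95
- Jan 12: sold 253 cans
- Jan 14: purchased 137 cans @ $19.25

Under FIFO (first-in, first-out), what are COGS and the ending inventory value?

COGS = $14,831.55; ending inventory = $8,224.80

Jan 6, 189 sold [FIFO — oldest first]: 184 @ $18.20 + 5 @ $14.60 = $3,421.80
Jan 9, 427 sold [FIFO — oldest first]: 155 @ $14.60 + 272 @ $16.50 = $6,751.00
Jan 12, 253 sold [FIFO — oldest first]: 104 @ $16.50 + 149 @ $19.75 = $4,658.75
Total COGS = $3,421.80 + $6,751.00 + $4,658.75 = $14,831.55
Ending inventory: 207 @ $19.75 + 94 @ $15.95 + 137 @ $19.25 = $8,224.80
Check: goods available $23,056.35 = COGS $14,831.55 + ending $8,224.80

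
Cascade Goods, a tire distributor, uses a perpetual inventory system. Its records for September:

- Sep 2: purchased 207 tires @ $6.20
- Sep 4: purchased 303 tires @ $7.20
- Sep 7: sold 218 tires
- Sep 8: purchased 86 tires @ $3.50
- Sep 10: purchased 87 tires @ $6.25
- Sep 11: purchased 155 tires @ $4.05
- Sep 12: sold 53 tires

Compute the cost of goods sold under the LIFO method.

COGS = $1,784.25

Sep 7, 218 sold [LIFO — newest first]: 218 @ $7.20 = $1,569.60
Sep 12, 53 sold [LIFO — newest first]: 53 @ $4.05 = $214.65
Total COGS = $1,569.60 + $214.65 = $1,784.25
Ending inventory: 207 @ $6.20 + 85 @ $7.20 + 86 @ $3.50 + 87 @ $6.25 + 102 @ $4.05 = $3,153.25
Check: goods available $4,937.50 = COGS $1,784.25 + ending $3,153.25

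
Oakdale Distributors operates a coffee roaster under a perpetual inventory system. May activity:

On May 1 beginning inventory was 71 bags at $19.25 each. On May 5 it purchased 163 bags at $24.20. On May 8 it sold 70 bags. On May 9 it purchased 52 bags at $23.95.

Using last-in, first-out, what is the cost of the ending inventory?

May 8, 70 sold [LIFO — newest first]: 70 @ $24.20 = $1,694.00
Ending inventory: 71 @ $19.25 + 93 @ $24.20 + 52 @ $23.95 = $4,862.75
Check: goods available $6,556.75 = COGS $1,694.00 + ending $4,862.75

Ending inventory = $4,862.75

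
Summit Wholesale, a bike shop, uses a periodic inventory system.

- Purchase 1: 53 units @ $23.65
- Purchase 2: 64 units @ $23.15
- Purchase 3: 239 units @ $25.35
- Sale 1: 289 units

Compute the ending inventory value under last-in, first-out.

Sale 1 (289) [LIFO — newest first]: 239 @ $25.35 + 50 @ $23.15 = $7,216.15
Ending inventory: 53 @ $23.65 + 14 @ $23.15 = $1,577.55
Check: goods available $8,793.70 = COGS $7,216.15 + ending $1,577.55

Ending inventory = $1,577.55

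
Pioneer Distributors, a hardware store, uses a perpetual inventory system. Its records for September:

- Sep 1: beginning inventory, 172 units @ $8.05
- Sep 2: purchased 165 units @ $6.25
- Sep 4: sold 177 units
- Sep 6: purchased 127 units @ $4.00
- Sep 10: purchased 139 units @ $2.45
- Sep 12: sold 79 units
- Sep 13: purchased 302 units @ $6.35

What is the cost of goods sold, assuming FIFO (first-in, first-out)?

Sep 4, 177 sold [FIFO — oldest first]: 172 @ $8.05 + 5 @ $6.25 = $1,415.85
Sep 12, 79 sold [FIFO — oldest first]: 79 @ $6.25 = $493.75
Total COGS = $1,415.85 + $493.75 = $1,909.60
Ending inventory: 81 @ $6.25 + 127 @ $4.00 + 139 @ $2.45 + 302 @ $6.35 = $3,272.50

COGS = $1,909.60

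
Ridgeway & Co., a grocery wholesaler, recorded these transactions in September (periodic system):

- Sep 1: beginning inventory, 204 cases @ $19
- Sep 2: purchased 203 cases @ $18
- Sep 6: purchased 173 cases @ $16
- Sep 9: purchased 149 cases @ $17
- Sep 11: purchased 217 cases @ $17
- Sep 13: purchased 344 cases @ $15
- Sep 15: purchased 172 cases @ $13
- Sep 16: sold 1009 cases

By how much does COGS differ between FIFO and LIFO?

$1,815

FIFO COGS: 204 @ $19 + 203 @ $18 + 173 @ $16 + 149 @ $17 + 217 @ $17 + 63 @ $15 = $17,465
LIFO COGS: 172 @ $13 + 344 @ $15 + 217 @ $17 + 149 @ $17 + 127 @ $16 = $15,650
Difference = |$17,465 − $15,650| = $1,815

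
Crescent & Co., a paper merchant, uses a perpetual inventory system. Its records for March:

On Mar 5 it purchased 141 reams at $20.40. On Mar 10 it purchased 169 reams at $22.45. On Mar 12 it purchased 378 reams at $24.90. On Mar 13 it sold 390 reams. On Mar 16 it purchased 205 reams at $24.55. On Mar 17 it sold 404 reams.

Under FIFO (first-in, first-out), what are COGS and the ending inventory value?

COGS = $18,684.95; ending inventory = $2,430.45

Mar 13, 390 sold [FIFO — oldest first]: 141 @ $20.40 + 169 @ $22.45 + 80 @ $24.90 = $8,662.45
Mar 17, 404 sold [FIFO — oldest first]: 298 @ $24.90 + 106 @ $24.55 = $10,022.50
Total COGS = $8,662.45 + $10,022.50 = $18,684.95
Ending inventory: 99 @ $24.55 = $2,430.45
Check: goods available $21,115.40 = COGS $18,684.95 + ending $2,430.45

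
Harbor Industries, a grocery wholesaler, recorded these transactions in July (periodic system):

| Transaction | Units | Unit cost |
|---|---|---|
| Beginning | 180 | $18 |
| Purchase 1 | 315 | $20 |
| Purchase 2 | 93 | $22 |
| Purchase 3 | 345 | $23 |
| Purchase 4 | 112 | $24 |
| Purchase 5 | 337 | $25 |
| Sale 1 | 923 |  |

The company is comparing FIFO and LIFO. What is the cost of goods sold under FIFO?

COGS = $19,291

FIFO COGS: 180 @ $18 + 315 @ $20 + 93 @ $22 + 335 @ $23 = $19,291
LIFO COGS: 337 @ $25 + 112 @ $24 + 345 @ $23 + 93 @ $22 + 36 @ $20 = $21,814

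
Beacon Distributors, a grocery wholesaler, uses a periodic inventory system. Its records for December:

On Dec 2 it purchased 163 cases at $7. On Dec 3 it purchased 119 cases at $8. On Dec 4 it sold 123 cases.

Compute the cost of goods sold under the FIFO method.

Dec 4, 123 sold [FIFO — oldest first]: 123 @ $7 = $861
Ending inventory: 40 @ $7 + 119 @ $8 = $1,232

COGS = $861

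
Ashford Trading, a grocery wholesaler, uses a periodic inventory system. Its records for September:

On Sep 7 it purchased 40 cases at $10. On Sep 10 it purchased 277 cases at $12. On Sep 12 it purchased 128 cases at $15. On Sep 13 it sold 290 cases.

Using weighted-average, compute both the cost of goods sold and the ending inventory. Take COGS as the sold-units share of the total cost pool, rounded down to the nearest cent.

COGS = $3,678.11; ending inventory = $1,965.89

Sep 13, sell 290: 290/445 × $5,644.00 → $3,678.11
Ending inventory (cost pool remaining) = $1,965.89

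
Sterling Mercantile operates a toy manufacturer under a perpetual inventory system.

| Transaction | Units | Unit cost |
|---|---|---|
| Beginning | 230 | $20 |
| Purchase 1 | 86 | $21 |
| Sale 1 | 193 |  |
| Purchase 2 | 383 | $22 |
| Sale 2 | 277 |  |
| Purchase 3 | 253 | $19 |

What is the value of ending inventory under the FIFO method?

Sale 1 (193) [FIFO — oldest first]: 193 @ $20 = $3,860
Sale 2 (277) [FIFO — oldest first]: 37 @ $20 + 86 @ $21 + 154 @ $22 = $5,934
Total COGS = $3,860 + $5,934 = $9,794
Ending inventory: 229 @ $22 + 253 @ $19 = $9,845

Ending inventory = $9,845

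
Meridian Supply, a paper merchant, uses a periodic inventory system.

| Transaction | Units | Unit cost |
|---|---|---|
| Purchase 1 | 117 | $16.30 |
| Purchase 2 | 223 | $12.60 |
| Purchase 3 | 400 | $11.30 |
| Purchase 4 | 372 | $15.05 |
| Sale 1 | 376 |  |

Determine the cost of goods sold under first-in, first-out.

COGS = $5,123.70

Sale 1 (376) [FIFO — oldest first]: 117 @ $16.30 + 223 @ $12.60 + 36 @ $11.30 = $5,123.70
Ending inventory: 364 @ $11.30 + 372 @ $15.05 = $9,711.80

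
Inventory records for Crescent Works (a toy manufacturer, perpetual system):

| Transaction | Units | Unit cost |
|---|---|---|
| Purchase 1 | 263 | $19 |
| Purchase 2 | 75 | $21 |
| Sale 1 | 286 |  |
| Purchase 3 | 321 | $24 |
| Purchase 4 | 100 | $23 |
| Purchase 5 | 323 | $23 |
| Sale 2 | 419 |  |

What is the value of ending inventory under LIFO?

Ending inventory = $8,784

Sale 1 (286) [LIFO — newest first]: 75 @ $21 + 211 @ $19 = $5,584
Sale 2 (419) [LIFO — newest first]: 323 @ $23 + 96 @ $23 = $9,637
Total COGS = $5,584 + $9,637 = $15,221
Ending inventory: 52 @ $19 + 321 @ $24 + 4 @ $23 = $8,784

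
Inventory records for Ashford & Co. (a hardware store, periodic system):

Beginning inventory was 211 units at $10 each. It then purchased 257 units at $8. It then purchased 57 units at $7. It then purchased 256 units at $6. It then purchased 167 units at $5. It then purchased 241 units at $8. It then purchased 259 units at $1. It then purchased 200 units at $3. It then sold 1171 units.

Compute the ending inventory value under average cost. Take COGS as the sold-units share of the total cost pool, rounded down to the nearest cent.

Sale 1, sell 1171: 1171/1648 × $9,723.00 → $6,908.75
Ending inventory (cost pool remaining) = $2,814.25

Ending inventory = $2,814.25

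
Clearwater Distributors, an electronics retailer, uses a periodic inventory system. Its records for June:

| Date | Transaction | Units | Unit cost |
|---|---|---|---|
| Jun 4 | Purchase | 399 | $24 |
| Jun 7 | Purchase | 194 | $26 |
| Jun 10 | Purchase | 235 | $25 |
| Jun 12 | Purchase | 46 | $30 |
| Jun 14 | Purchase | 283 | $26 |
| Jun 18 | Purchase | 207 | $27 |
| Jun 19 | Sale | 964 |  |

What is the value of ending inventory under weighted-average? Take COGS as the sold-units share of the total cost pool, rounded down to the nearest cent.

Jun 19, sell 964: 964/1364 × $34,822.00 → $24,610.26
Ending inventory (cost pool remaining) = $10,211.74

Ending inventory = $10,211.74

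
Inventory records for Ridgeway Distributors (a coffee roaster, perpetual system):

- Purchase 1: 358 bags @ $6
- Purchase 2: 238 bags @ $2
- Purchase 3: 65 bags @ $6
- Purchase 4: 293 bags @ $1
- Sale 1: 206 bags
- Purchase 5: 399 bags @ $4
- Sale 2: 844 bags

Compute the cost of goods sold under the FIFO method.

COGS = $3,691

Sale 1 (206) [FIFO — oldest first]: 206 @ $6 = $1,236
Sale 2 (844) [FIFO — oldest first]: 152 @ $6 + 238 @ $2 + 65 @ $6 + 293 @ $1 + 96 @ $4 = $2,455
Total COGS = $1,236 + $2,455 = $3,691
Ending inventory: 303 @ $4 = $1,212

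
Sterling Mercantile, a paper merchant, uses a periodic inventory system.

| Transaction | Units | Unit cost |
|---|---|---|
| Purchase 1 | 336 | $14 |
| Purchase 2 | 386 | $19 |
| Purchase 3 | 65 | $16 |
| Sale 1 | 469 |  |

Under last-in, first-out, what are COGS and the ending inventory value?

COGS = $8,626; ending inventory = $4,452

Sale 1 (469) [LIFO — newest first]: 65 @ $16 + 386 @ $19 + 18 @ $14 = $8,626
Ending inventory: 318 @ $14 = $4,452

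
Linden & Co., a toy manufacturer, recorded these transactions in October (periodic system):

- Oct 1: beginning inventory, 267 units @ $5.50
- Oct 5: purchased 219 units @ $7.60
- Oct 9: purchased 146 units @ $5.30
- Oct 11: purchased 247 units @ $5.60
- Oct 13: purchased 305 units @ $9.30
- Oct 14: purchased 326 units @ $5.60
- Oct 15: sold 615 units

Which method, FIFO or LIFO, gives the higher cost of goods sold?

FIFO COGS: 267 @ $5.50 + 219 @ $7.60 + 129 @ $5.30 = $3,816.60
LIFO COGS: 326 @ $5.60 + 289 @ $9.30 = $4,513.30

LIFO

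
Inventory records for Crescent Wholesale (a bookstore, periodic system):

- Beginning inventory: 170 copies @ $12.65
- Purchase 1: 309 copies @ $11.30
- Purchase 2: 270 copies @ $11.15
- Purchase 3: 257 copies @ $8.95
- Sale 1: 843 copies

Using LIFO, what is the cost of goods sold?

COGS = $8,890.90

Sale 1 (843) [LIFO — newest first]: 257 @ $8.95 + 270 @ $11.15 + 309 @ $11.30 + 7 @ $12.65 = $8,890.90
Ending inventory: 163 @ $12.65 = $2,061.95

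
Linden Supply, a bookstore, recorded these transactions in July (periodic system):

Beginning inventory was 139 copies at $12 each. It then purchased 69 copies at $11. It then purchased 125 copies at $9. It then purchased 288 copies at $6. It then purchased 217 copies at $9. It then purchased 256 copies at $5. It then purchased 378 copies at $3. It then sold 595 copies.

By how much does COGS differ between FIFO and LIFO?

$2,905

FIFO COGS: 139 @ $12 + 69 @ $11 + 125 @ $9 + 262 @ $6 = $5,124
LIFO COGS: 378 @ $3 + 217 @ $5 = $2,219
Difference = |$5,124 − $2,219| = $2,905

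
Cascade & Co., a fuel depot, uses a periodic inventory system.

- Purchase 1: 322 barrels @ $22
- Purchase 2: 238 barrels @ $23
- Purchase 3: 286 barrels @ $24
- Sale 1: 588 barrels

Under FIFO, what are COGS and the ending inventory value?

COGS = $13,230; ending inventory = $6,192

Sale 1 (588) [FIFO — oldest first]: 322 @ $22 + 238 @ $23 + 28 @ $24 = $13,230
Ending inventory: 258 @ $24 = $6,192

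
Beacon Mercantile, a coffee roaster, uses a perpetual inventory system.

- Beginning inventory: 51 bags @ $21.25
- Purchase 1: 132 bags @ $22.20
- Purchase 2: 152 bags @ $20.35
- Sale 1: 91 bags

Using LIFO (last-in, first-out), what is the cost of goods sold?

Sale 1 (91) [LIFO — newest first]: 91 @ $20.35 = $1,851.85
Ending inventory: 51 @ $21.25 + 132 @ $22.20 + 61 @ $20.35 = $5,255.50
Check: goods available $7,107.35 = COGS $1,851.85 + ending $5,255.50

COGS = $1,851.85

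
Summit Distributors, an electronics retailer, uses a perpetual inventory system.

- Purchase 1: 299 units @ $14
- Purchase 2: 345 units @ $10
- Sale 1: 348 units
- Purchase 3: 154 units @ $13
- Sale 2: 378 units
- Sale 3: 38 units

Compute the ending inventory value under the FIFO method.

Sale 1 (348) [FIFO — oldest first]: 299 @ $14 + 49 @ $10 = $4,676
Sale 2 (378) [FIFO — oldest first]: 296 @ $10 + 82 @ $13 = $4,026
Sale 3 (38) [FIFO — oldest first]: 38 @ $13 = $494
Total COGS = $4,676 + $4,026 + $494 = $9,196
Ending inventory: 34 @ $13 = $442

Ending inventory = $442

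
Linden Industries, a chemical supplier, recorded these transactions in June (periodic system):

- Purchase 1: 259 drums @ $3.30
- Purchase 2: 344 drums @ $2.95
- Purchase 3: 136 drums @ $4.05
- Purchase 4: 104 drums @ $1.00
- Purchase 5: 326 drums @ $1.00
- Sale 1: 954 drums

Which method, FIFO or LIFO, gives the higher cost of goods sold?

FIFO COGS: 259 @ $3.30 + 344 @ $2.95 + 136 @ $4.05 + 104 @ $1.00 + 111 @ $1.00 = $2,635.30
LIFO COGS: 326 @ $1.00 + 104 @ $1.00 + 136 @ $4.05 + 344 @ $2.95 + 44 @ $3.30 = $2,140.80

FIFO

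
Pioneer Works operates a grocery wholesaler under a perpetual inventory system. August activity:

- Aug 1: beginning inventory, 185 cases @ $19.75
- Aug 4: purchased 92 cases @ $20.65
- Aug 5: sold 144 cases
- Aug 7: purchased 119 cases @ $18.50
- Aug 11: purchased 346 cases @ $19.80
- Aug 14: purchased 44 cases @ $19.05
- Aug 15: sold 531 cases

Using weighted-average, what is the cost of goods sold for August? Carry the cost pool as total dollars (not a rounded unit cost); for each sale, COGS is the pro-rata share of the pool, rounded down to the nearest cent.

COGS = $13,272.97

After Aug 1: 185 on hand, pool $3,653.75 (≈ $19.7500 each)
After Aug 4: 277 on hand, pool $5,553.55 (≈ $20.0489 each)
Aug 5, sell 144: 144/277 × $5,553.55 → $2,887.04
After Aug 7: 252 on hand, pool $4,868.01 (≈ $19.3175 each)
After Aug 11: 598 on hand, pool $11,718.81 (≈ $19.5967 each)
After Aug 14: 642 on hand, pool $12,557.01 (≈ $19.5592 each)
Aug 15, sell 531: 531/642 × $12,557.01 → $10,385.93
Total COGS = $2,887.04 + $10,385.93 = $13,272.97
Ending inventory (cost pool remaining) = $2,171.08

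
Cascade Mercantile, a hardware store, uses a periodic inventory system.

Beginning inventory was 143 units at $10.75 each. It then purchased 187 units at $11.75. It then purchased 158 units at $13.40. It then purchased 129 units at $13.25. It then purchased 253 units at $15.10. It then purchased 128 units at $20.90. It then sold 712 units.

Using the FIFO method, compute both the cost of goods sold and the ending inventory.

Sale 1 (712) [FIFO — oldest first]: 143 @ $10.75 + 187 @ $11.75 + 158 @ $13.40 + 129 @ $13.25 + 95 @ $15.10 = $8,995.45
Ending inventory: 158 @ $15.10 + 128 @ $20.90 = $5,061.00
Check: goods available $14,056.45 = COGS $8,995.45 + ending $5,061.00

COGS = $8,995.45; ending inventory = $5,061.00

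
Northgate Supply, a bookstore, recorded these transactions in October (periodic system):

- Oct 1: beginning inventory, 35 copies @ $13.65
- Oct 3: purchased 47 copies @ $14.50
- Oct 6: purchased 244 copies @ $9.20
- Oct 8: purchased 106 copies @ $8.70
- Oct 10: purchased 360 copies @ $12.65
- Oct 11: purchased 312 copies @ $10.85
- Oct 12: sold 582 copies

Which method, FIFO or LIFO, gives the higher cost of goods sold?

LIFO

FIFO COGS: 35 @ $13.65 + 47 @ $14.50 + 244 @ $9.20 + 106 @ $8.70 + 150 @ $12.65 = $6,223.75
LIFO COGS: 312 @ $10.85 + 270 @ $12.65 = $6,800.70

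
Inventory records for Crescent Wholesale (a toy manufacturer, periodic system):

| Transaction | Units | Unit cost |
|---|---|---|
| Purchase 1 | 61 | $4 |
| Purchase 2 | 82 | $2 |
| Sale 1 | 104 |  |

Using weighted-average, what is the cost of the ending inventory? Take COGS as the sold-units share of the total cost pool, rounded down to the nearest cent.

Ending inventory = $111.28

Sale 1, sell 104: 104/143 × $408.00 → $296.72
Ending inventory (cost pool remaining) = $111.28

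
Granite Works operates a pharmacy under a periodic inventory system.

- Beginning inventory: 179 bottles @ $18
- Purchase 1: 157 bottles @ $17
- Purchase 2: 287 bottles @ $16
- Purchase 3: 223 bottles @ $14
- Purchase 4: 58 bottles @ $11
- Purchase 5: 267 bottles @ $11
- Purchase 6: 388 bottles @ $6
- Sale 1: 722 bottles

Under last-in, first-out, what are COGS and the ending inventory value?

COGS = $6,029; ending inventory = $13,479

Sale 1 (722) [LIFO — newest first]: 388 @ $6 + 267 @ $11 + 58 @ $11 + 9 @ $14 = $6,029
Ending inventory: 179 @ $18 + 157 @ $17 + 287 @ $16 + 214 @ $14 = $13,479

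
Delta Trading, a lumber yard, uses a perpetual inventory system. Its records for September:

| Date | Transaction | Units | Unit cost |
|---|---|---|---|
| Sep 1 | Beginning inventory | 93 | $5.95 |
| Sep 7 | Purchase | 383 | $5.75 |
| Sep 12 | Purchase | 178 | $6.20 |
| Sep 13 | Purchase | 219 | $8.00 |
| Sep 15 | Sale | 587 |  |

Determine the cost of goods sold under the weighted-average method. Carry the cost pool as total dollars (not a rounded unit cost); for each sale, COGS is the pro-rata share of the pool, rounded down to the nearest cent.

COGS = $3,772.93

After Sep 1: 93 on hand, pool $553.35 (≈ $5.9500 each)
After Sep 7: 476 on hand, pool $2,755.60 (≈ $5.7891 each)
After Sep 12: 654 on hand, pool $3,859.20 (≈ $5.9009 each)
After Sep 13: 873 on hand, pool $5,611.20 (≈ $6.4275 each)
Sep 15, sell 587: 587/873 × $5,611.20 → $3,772.93
Ending inventory (cost pool remaining) = $1,838.27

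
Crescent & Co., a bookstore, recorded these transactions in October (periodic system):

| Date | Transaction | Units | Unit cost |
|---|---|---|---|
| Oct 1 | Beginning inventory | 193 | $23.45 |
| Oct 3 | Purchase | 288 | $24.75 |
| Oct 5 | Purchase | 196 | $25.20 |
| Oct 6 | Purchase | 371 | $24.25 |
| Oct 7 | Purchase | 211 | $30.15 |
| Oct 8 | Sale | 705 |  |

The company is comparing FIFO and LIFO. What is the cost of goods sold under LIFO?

FIFO COGS: 193 @ $23.45 + 288 @ $24.75 + 196 @ $25.20 + 28 @ $24.25 = $17,272.05
LIFO COGS: 211 @ $30.15 + 371 @ $24.25 + 123 @ $25.20 = $18,458.00

COGS = $18,458.00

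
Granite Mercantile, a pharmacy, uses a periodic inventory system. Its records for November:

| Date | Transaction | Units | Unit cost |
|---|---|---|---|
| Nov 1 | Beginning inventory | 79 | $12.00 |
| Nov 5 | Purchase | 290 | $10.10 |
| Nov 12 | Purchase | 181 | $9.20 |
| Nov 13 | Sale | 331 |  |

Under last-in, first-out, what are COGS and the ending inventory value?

Nov 13, 331 sold [LIFO — newest first]: 181 @ $9.20 + 150 @ $10.10 = $3,180.20
Ending inventory: 79 @ $12.00 + 140 @ $10.10 = $2,362.00

COGS = $3,180.20; ending inventory = $2,362.00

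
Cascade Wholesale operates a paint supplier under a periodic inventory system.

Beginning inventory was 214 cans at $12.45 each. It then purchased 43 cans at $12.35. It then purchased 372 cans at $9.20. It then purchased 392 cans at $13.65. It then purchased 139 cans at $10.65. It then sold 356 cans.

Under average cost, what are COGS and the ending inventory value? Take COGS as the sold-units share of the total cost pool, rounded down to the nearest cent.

COGS = $4,127.42; ending inventory = $9,321.48

Sale 1, sell 356: 356/1160 × $13,448.90 → $4,127.42
Ending inventory (cost pool remaining) = $9,321.48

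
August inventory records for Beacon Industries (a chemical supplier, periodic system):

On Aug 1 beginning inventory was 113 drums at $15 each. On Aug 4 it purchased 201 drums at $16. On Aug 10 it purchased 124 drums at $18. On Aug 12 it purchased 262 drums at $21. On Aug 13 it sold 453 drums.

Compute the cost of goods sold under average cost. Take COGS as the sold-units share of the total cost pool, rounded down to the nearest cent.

Aug 13, sell 453: 453/700 × $12,645.00 → $8,183.12
Ending inventory (cost pool remaining) = $4,461.88

COGS = $8,183.12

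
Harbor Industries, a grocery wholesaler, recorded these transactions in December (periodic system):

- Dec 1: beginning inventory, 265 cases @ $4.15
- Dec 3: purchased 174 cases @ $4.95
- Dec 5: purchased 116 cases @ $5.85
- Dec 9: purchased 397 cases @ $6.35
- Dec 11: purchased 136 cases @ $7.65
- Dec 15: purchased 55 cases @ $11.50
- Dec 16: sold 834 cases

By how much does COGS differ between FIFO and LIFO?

FIFO COGS: 265 @ $4.15 + 174 @ $4.95 + 116 @ $5.85 + 279 @ $6.35 = $4,411.30
LIFO COGS: 55 @ $11.50 + 136 @ $7.65 + 397 @ $6.35 + 116 @ $5.85 + 130 @ $4.95 = $5,515.95
Difference = |$4,411.30 − $5,515.95| = $1,104.65

$1,104.65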